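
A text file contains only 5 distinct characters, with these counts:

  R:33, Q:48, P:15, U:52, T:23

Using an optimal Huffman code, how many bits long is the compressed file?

380

Merge the two smallest weights repeatedly:
P(15) + T(23) → 38
R(33) + 38 → 71
Q(48) + U(52) → 100
71 + 100 → 171
The encoded length is the sum of every internal node's weight: 38 + 71 + 100 + 171 = 380 bits.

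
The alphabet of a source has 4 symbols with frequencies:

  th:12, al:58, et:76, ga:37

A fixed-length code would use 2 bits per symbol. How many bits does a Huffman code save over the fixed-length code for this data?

27

Fixed-length: 2 bits × 183 symbols = 366 bits.
Huffman merges:
th(12) + ga(37) → 49
49 + al(58) → 107
et(76) + 107 → 183
Huffman total = 49 + 107 + 183 = 339 bits.
Saving = 366 − 339 = 27 bits.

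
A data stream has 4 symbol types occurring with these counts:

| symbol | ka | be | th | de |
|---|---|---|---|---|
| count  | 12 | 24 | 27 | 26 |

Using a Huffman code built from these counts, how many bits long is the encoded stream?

178

Merge the two smallest weights repeatedly:
ka(12) + be(24) → 36
de(26) + th(27) → 53
36 + 53 → 89
The encoded length is the sum of every internal node's weight: 36 + 53 + 89 = 178 bits.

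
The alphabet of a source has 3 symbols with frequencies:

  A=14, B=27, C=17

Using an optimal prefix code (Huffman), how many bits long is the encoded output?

89

Merge the two smallest weights repeatedly:
combine A(14), C(17) → 31
combine B(27), 31 → 58
Each symbol's bit-cost is frequency × depth; summing gives 89 bits (equivalently 31 + 58).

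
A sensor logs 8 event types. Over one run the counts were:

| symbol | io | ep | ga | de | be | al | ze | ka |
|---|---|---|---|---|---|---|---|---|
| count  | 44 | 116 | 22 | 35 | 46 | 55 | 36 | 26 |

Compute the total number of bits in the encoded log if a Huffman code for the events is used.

1072

Build the Huffman tree bottom-up:
merge ga(22) and ka(26): 48
merge de(35) and ze(36): 71
merge io(44) and be(46): 90
merge 48 and al(55): 103
merge 71 and 90: 161
merge 103 and ep(116): 219
merge 161 and 219: 380
The encoded length is the sum of every internal node's weight: 48 + 71 + 90 + 103 + 161 + 219 + 380 = 1072 bits.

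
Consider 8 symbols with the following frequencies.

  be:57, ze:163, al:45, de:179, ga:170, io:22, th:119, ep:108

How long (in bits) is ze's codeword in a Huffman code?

Build the tree from the bottom:
io(22) + al(45) → 67
be(57) + 67 → 124
ep(108) + th(119) → 227
124 + ze(163) → 287
ga(170) + de(179) → 349
227 + 287 → 514
349 + 514 → 863
The subtree containing ze is merged 3 times, so code length = 3.

3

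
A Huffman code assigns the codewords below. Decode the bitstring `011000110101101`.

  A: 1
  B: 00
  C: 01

Read left to right; each codeword is recognised as soon as it completes (prefix code):
  01→C | 1→A | 00→B | 01→C | 1→A | 01→C | 01→C | 1→A | 01→C
Decoded message: CABCACCAC

CABCACCAC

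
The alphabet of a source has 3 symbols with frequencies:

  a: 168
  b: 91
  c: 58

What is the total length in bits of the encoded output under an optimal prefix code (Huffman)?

Merge the two smallest weights repeatedly:
combine c(58), b(91) → 149
combine 149, a(168) → 317
The encoded length is the sum of every internal node's weight: 149 + 317 = 466 bits.

466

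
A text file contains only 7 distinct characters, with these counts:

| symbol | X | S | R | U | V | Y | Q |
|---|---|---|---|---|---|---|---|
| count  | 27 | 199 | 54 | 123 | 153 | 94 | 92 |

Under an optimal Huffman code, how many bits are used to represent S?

Build the tree from the bottom:
X(27) + R(54) → 81
81 + Q(92) → 173
Y(94) + U(123) → 217
V(153) + 173 → 326
S(199) + 217 → 416
326 + 416 → 742
S's leaf is at depth 2, giving a 2-bit codeword.

2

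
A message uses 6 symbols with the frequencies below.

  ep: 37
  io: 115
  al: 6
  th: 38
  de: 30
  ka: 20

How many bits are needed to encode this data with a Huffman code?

Greedily combine the two least-frequent nodes:
combine al(6), ka(20) → 26
combine 26, de(30) → 56
combine ep(37), th(38) → 75
combine 56, 75 → 131
combine io(115), 131 → 246
Total encoded bits = sum of merged weights = 26 + 56 + 75 + 131 + 246 = 534.

534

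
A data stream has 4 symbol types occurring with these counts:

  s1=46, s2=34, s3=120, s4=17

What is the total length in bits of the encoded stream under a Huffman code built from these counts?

365

Merge the two smallest weights repeatedly:
merge s4(17) and s2(34): 51
merge s1(46) and 51: 97
merge 97 and s3(120): 217
The encoded length is the sum of every internal node's weight: 51 + 97 + 217 = 365 bits.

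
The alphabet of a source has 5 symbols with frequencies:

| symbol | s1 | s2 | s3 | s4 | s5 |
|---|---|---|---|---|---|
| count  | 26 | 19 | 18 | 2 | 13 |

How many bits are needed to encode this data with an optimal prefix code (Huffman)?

171

Merge the two smallest weights repeatedly:
s4(2) + s5(13) → 15
15 + s3(18) → 33
s2(19) + s1(26) → 45
33 + 45 → 78
Total encoded bits = sum of merged weights = 15 + 33 + 45 + 78 = 171.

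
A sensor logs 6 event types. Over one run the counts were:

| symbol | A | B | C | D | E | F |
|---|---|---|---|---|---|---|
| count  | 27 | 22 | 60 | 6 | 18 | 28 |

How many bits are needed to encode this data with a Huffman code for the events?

387

Build the Huffman tree bottom-up:
merge D(6) and E(18): 24
merge B(22) and 24: 46
merge A(27) and F(28): 55
merge 46 and 55: 101
merge C(60) and 101: 161
The encoded length is the sum of every internal node's weight: 24 + 46 + 55 + 101 + 161 = 387 bits.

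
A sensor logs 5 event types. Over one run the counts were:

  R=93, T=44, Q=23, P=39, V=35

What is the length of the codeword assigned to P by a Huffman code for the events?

3

Repeatedly merge the two smallest:
Q(23) + V(35) → 58
P(39) + T(44) → 83
58 + 83 → 141
R(93) + 141 → 234
P's leaf is at depth 3, giving a 3-bit codeword.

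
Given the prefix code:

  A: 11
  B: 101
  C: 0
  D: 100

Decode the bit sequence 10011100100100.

Read left to right; each codeword is recognised as soon as it completes (prefix code):
  100→D | 11→A | 100→D | 100→D | 100→D
Decoded message: DADDD

DADDD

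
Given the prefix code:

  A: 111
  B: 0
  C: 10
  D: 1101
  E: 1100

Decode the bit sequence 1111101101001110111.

Read left to right; each codeword is recognised as soon as it completes (prefix code):
  111→A | 1101→D | 10→C | 10→C | 0→B | 111→A | 0→B | 111→A
Decoded message: ADCCBABA

ADCCBABA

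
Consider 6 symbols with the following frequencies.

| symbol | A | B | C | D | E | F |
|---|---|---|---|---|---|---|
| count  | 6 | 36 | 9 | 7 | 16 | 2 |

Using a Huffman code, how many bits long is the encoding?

163

Merge the two smallest weights repeatedly:
F(2) + A(6) → 8
D(7) + 8 → 15
C(9) + 15 → 24
E(16) + 24 → 40
B(36) + 40 → 76
Each symbol's bit-cost is frequency × depth; summing gives 163 bits (equivalently 8 + 15 + 24 + 40 + 76).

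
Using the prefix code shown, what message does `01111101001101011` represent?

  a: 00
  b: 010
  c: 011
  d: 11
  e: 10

cdeecbd

Read left to right; each codeword is recognised as soon as it completes (prefix code):
  011→c | 11→d | 10→e | 10→e | 011→c | 010→b | 11→d
Decoded message: cdeecbd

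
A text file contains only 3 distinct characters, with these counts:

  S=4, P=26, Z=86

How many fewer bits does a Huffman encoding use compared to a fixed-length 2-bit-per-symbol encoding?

Fixed-length: 2 bits × 116 symbols = 232 bits.
Huffman merges:
combine S(4), P(26) → 30
combine 30, Z(86) → 116
Huffman total = 30 + 116 = 146 bits.
Saving = 232 − 146 = 86 bits.

86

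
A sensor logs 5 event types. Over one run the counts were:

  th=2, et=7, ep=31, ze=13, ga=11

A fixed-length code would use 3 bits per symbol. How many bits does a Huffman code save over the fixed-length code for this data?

66

Fixed-length: 3 bits × 64 symbols = 192 bits.
Huffman merges:
merge th(2) and et(7): 9
merge 9 and ga(11): 20
merge ze(13) and 20: 33
merge ep(31) and 33: 64
Huffman total = 9 + 20 + 33 + 64 = 126 bits.
Saving = 192 − 126 = 66 bits.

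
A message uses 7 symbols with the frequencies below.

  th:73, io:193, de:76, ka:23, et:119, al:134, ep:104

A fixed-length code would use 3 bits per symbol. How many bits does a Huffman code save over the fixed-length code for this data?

Fixed-length: 3 bits × 722 symbols = 2166 bits.
Huffman merges:
combine ka(23), th(73) → 96
combine de(76), 96 → 172
combine ep(104), et(119) → 223
combine al(134), 172 → 306
combine io(193), 223 → 416
combine 306, 416 → 722
Huffman total = 96 + 172 + 223 + 306 + 416 + 722 = 1935 bits.
Saving = 2166 − 1935 = 231 bits.

231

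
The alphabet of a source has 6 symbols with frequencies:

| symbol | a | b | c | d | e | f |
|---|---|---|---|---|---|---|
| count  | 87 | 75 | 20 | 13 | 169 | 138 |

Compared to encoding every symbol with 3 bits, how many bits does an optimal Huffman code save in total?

Fixed-length: 3 bits × 502 symbols = 1506 bits.
Huffman merges:
combine d(13), c(20) → 33
combine 33, b(75) → 108
combine a(87), 108 → 195
combine f(138), e(169) → 307
combine 195, 307 → 502
Huffman total = 33 + 108 + 195 + 307 + 502 = 1145 bits.
Saving = 1506 − 1145 = 361 bits.

361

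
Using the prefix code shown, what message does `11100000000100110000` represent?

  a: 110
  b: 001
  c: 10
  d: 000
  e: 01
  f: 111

Read left to right; each codeword is recognised as soon as it completes (prefix code):
  111→f | 000→d | 000→d | 001→b | 001→b | 10→c | 000→d
Decoded message: fddbbcd

fddbbcd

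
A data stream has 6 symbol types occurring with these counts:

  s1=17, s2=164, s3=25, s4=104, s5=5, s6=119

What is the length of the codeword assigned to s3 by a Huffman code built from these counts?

Repeatedly merge the two smallest:
merge s5(5) and s1(17): 22
merge 22 and s3(25): 47
merge 47 and s4(104): 151
merge s6(119) and 151: 270
merge s2(164) and 270: 434
s3 sits 4 levels below the root, so its codeword is 4 bits.

4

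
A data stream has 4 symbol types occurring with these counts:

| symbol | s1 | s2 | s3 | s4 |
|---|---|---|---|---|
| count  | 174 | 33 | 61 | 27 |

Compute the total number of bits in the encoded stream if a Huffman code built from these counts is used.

Greedily combine the two least-frequent nodes:
combine s4(27), s2(33) → 60
combine 60, s3(61) → 121
combine 121, s1(174) → 295
Total encoded bits = sum of merged weights = 60 + 121 + 295 = 476.

476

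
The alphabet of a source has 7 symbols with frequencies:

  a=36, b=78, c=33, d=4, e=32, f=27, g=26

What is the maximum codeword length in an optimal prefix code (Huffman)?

4

Merge the two lowest-weight nodes at each step:
combine d(4), g(26) → 30
combine f(27), 30 → 57
combine e(32), c(33) → 65
combine a(36), 57 → 93
combine 65, b(78) → 143
combine 93, 143 → 236
The rarest symbols sit at the bottom; the longest codeword is 4 bits.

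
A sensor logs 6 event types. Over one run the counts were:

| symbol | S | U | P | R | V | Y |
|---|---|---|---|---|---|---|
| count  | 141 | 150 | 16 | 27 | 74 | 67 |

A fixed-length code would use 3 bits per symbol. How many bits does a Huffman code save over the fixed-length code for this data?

322

Fixed-length: 3 bits × 475 symbols = 1425 bits.
Huffman merges:
combine P(16), R(27) → 43
combine 43, Y(67) → 110
combine V(74), 110 → 184
combine S(141), U(150) → 291
combine 184, 291 → 475
Huffman total = 43 + 110 + 184 + 291 + 475 = 1103 bits.
Saving = 1425 − 1103 = 322 bits.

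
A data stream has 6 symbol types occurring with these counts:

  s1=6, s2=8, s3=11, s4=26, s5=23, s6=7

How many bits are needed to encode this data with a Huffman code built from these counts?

194

Greedily combine the two least-frequent nodes:
s1(6) + s6(7) → 13
s2(8) + s3(11) → 19
13 + 19 → 32
s5(23) + s4(26) → 49
32 + 49 → 81
Each symbol's bit-cost is frequency × depth; summing gives 194 bits (equivalently 13 + 19 + 32 + 49 + 81).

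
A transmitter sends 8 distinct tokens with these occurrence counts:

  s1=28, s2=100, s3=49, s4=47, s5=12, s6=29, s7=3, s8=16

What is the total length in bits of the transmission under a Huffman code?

749

Greedily combine the two least-frequent nodes:
merge s7(3) and s5(12): 15
merge 15 and s8(16): 31
merge s1(28) and s6(29): 57
merge 31 and s4(47): 78
merge s3(49) and 57: 106
merge 78 and s2(100): 178
merge 106 and 178: 284
The encoded length is the sum of every internal node's weight: 15 + 31 + 57 + 78 + 106 + 178 + 284 = 749 bits.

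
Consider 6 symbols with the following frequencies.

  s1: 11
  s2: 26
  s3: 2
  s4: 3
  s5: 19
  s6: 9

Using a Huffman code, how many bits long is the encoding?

158

Greedily combine the two least-frequent nodes:
s3(2) + s4(3) → 5
5 + s6(9) → 14
s1(11) + 14 → 25
s5(19) + 25 → 44
s2(26) + 44 → 70
Total encoded bits = sum of merged weights = 5 + 14 + 25 + 44 + 70 = 158.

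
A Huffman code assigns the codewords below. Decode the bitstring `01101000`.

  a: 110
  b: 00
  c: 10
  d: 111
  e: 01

eccb

Read left to right; each codeword is recognised as soon as it completes (prefix code):
  01→e | 10→c | 10→c | 00→b
Decoded message: eccb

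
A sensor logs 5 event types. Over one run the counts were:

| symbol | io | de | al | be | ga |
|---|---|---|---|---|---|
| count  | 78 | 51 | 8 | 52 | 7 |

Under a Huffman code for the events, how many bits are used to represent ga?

Repeatedly merge the two smallest:
combine ga(7), al(8) → 15
combine 15, de(51) → 66
combine be(52), 66 → 118
combine io(78), 118 → 196
ga's leaf is at depth 4, giving a 4-bit codeword.

4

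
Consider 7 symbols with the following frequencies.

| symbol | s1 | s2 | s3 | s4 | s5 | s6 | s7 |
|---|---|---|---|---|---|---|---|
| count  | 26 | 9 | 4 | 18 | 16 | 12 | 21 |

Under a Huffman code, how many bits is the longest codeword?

Merge the two lowest-weight nodes at each step:
merge s3(4) and s2(9): 13
merge s6(12) and 13: 25
merge s5(16) and s4(18): 34
merge s7(21) and 25: 46
merge s1(26) and 34: 60
merge 46 and 60: 106
The first pair merged (s3, s2) ends up deepest, at depth 4.

4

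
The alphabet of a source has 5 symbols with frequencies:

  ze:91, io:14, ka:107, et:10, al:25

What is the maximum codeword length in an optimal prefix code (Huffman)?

4

Merge the two lowest-weight nodes at each step:
merge et(10) and io(14): 24
merge 24 and al(25): 49
merge 49 and ze(91): 140
merge ka(107) and 140: 247
The rarest symbols sit at the bottom; the longest codeword is 4 bits.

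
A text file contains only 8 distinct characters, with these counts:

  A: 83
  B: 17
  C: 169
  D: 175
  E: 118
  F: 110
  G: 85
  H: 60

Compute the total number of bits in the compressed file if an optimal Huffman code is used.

2344

Build the Huffman tree bottom-up:
combine B(17), H(60) → 77
combine 77, A(83) → 160
combine G(85), F(110) → 195
combine E(118), 160 → 278
combine C(169), D(175) → 344
combine 195, 278 → 473
combine 344, 473 → 817
Each symbol's bit-cost is frequency × depth; summing gives 2344 bits (equivalently 77 + 160 + 195 + 278 + 344 + 473 + 817).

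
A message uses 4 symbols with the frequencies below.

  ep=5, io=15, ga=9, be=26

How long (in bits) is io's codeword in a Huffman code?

Repeatedly merge the two smallest:
combine ep(5), ga(9) → 14
combine 14, io(15) → 29
combine be(26), 29 → 55
io sits 2 levels below the root, so its codeword is 2 bits.

2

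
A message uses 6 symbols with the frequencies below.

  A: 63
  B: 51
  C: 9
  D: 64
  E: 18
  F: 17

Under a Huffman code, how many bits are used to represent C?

4

Repeatedly merge the two smallest:
combine C(9), F(17) → 26
combine E(18), 26 → 44
combine 44, B(51) → 95
combine A(63), D(64) → 127
combine 95, 127 → 222
C sits 4 levels below the root, so its codeword is 4 bits.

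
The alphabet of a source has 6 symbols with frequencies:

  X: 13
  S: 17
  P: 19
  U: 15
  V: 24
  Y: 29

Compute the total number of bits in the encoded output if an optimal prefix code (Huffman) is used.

298

Build the Huffman tree bottom-up:
combine X(13), U(15) → 28
combine S(17), P(19) → 36
combine V(24), 28 → 52
combine Y(29), 36 → 65
combine 52, 65 → 117
Each symbol's bit-cost is frequency × depth; summing gives 298 bits (equivalently 28 + 36 + 52 + 65 + 117).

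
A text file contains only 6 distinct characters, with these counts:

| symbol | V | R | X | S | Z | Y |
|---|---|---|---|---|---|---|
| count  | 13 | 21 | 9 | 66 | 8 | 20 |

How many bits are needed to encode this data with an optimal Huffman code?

Build the Huffman tree bottom-up:
combine Z(8), X(9) → 17
combine V(13), 17 → 30
combine Y(20), R(21) → 41
combine 30, 41 → 71
combine S(66), 71 → 137
Each symbol's bit-cost is frequency × depth; summing gives 296 bits (equivalently 17 + 30 + 41 + 71 + 137).

296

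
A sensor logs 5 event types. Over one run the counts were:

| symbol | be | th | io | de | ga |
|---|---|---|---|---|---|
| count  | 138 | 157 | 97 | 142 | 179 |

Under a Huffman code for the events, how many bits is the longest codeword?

3

Merge the two lowest-weight nodes at each step:
merge io(97) and be(138): 235
merge de(142) and th(157): 299
merge ga(179) and 235: 414
merge 299 and 414: 713
The first pair merged (io, be) ends up deepest, at depth 3.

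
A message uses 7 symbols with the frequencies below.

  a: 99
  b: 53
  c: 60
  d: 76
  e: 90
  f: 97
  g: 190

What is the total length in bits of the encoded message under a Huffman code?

1805

Build the Huffman tree bottom-up:
b(53) + c(60) → 113
d(76) + e(90) → 166
f(97) + a(99) → 196
113 + 166 → 279
g(190) + 196 → 386
279 + 386 → 665
Each symbol's bit-cost is frequency × depth; summing gives 1805 bits (equivalently 113 + 166 + 196 + 279 + 386 + 665).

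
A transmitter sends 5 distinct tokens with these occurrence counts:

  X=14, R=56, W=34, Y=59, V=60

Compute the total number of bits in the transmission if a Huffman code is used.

494

Merge the two smallest weights repeatedly:
combine X(14), W(34) → 48
combine 48, R(56) → 104
combine Y(59), V(60) → 119
combine 104, 119 → 223
Each symbol's bit-cost is frequency × depth; summing gives 494 bits (equivalently 48 + 104 + 119 + 223).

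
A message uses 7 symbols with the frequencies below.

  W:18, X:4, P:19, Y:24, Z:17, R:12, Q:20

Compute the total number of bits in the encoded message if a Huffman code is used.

314

Greedily combine the two least-frequent nodes:
combine X(4), R(12) → 16
combine 16, Z(17) → 33
combine W(18), P(19) → 37
combine Q(20), Y(24) → 44
combine 33, 37 → 70
combine 44, 70 → 114
Each symbol's bit-cost is frequency × depth; summing gives 314 bits (equivalently 16 + 33 + 37 + 44 + 70 + 114).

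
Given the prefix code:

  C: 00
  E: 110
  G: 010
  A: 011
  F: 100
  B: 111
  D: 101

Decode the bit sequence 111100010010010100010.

Read left to right; each codeword is recognised as soon as it completes (prefix code):
  111→B | 100→F | 010→G | 010→G | 010→G | 100→F | 010→G
Decoded message: BFGGGFG

BFGGGFG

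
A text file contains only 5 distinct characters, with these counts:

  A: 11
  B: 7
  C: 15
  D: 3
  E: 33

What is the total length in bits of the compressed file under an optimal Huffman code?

Build the Huffman tree bottom-up:
combine D(3), B(7) → 10
combine 10, A(11) → 21
combine C(15), 21 → 36
combine E(33), 36 → 69
The encoded length is the sum of every internal node's weight: 10 + 21 + 36 + 69 = 136 bits.

136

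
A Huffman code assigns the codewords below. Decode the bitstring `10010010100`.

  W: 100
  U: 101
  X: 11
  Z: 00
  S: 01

WWUZ

Read left to right; each codeword is recognised as soon as it completes (prefix code):
  100→W | 100→W | 101→U | 00→Z
Decoded message: WWUZ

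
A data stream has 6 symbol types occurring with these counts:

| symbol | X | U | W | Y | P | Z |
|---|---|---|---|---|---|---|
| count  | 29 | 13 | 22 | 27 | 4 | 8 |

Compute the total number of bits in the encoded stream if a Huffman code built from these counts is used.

Build the Huffman tree bottom-up:
combine P(4), Z(8) → 12
combine 12, U(13) → 25
combine W(22), 25 → 47
combine Y(27), X(29) → 56
combine 47, 56 → 103
Total encoded bits = sum of merged weights = 12 + 25 + 47 + 56 + 103 = 243.

243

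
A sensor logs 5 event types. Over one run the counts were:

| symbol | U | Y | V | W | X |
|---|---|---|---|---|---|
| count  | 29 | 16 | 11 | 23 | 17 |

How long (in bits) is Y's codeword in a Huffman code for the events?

Build the tree from the bottom:
V(11) + Y(16) → 27
X(17) + W(23) → 40
27 + U(29) → 56
40 + 56 → 96
The subtree containing Y is merged 3 times, so code length = 3.

3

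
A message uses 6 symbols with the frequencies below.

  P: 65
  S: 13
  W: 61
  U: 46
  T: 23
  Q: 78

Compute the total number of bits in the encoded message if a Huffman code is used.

Build the Huffman tree bottom-up:
merge S(13) and T(23): 36
merge 36 and U(46): 82
merge W(61) and P(65): 126
merge Q(78) and 82: 160
merge 126 and 160: 286
Total encoded bits = sum of merged weights = 36 + 82 + 126 + 160 + 286 = 690.

690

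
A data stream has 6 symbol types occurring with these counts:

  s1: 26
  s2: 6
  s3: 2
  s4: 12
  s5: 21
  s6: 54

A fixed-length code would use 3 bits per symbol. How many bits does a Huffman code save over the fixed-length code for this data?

106

Fixed-length: 3 bits × 121 symbols = 363 bits.
Huffman merges:
merge s3(2) and s2(6): 8
merge 8 and s4(12): 20
merge 20 and s5(21): 41
merge s1(26) and 41: 67
merge s6(54) and 67: 121
Huffman total = 8 + 20 + 41 + 67 + 121 = 257 bits.
Saving = 363 − 257 = 106 bits.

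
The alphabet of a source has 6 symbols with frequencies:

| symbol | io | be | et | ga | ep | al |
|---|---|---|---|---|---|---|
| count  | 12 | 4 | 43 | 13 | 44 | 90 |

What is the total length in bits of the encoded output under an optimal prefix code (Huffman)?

Merge the two smallest weights repeatedly:
merge be(4) and io(12): 16
merge ga(13) and 16: 29
merge 29 and et(43): 72
merge ep(44) and 72: 116
merge al(90) and 116: 206
Total encoded bits = sum of merged weights = 16 + 29 + 72 + 116 + 206 = 439.

439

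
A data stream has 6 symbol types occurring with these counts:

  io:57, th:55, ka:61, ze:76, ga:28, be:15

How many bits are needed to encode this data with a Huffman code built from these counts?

725

Merge the two smallest weights repeatedly:
be(15) + ga(28) → 43
43 + th(55) → 98
io(57) + ka(61) → 118
ze(76) + 98 → 174
118 + 174 → 292
Total encoded bits = sum of merged weights = 43 + 98 + 118 + 174 + 292 = 725.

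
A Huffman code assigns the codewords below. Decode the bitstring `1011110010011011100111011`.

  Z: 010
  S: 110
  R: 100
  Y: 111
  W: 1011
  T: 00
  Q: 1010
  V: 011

Read left to right; each codeword is recognised as soon as it completes (prefix code):
  1011→W | 110→S | 010→Z | 011→V | 011→V | 100→R | 111→Y | 011→V
Decoded message: WSZVVRYV

WSZVVRYV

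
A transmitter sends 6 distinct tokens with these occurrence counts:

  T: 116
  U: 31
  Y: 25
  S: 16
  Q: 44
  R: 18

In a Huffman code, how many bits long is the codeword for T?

Huffman merges, smallest pair first:
merge S(16) and R(18): 34
merge Y(25) and U(31): 56
merge 34 and Q(44): 78
merge 56 and 78: 134
merge T(116) and 134: 250
T is merged only at the final step, so code length = 1.

1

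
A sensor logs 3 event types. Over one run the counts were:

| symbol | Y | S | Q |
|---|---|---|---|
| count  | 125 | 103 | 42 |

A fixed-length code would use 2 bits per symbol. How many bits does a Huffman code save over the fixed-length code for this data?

Fixed-length: 2 bits × 270 symbols = 540 bits.
Huffman merges:
Q(42) + S(103) → 145
Y(125) + 145 → 270
Huffman total = 145 + 270 = 415 bits.
Saving = 540 − 415 = 125 bits.

125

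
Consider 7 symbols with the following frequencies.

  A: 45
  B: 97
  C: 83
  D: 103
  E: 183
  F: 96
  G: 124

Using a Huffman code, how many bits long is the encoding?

Build the Huffman tree bottom-up:
merge A(45) and C(83): 128
merge F(96) and B(97): 193
merge D(103) and G(124): 227
merge 128 and E(183): 311
merge 193 and 227: 420
merge 311 and 420: 731
The encoded length is the sum of every internal node's weight: 128 + 193 + 227 + 311 + 420 + 731 = 2010 bits.

2010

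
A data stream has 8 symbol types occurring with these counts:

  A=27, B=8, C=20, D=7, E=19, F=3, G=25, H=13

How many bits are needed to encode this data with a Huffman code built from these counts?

342

Merge the two smallest weights repeatedly:
combine F(3), D(7) → 10
combine B(8), 10 → 18
combine H(13), 18 → 31
combine E(19), C(20) → 39
combine G(25), A(27) → 52
combine 31, 39 → 70
combine 52, 70 → 122
The encoded length is the sum of every internal node's weight: 10 + 18 + 31 + 39 + 52 + 70 + 122 = 342 bits.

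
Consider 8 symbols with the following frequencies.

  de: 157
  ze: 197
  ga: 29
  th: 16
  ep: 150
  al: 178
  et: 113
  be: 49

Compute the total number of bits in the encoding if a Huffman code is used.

Greedily combine the two least-frequent nodes:
combine th(16), ga(29) → 45
combine 45, be(49) → 94
combine 94, et(113) → 207
combine ep(150), de(157) → 307
combine al(178), ze(197) → 375
combine 207, 307 → 514
combine 375, 514 → 889
The encoded length is the sum of every internal node's weight: 45 + 94 + 207 + 307 + 375 + 514 + 889 = 2431 bits.

2431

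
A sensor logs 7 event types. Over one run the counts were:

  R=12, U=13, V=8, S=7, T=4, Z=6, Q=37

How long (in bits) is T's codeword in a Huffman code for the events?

Repeatedly merge the two smallest:
combine T(4), Z(6) → 10
combine S(7), V(8) → 15
combine 10, R(12) → 22
combine U(13), 15 → 28
combine 22, 28 → 50
combine Q(37), 50 → 87
The subtree containing T is merged 4 times, so code length = 4.

4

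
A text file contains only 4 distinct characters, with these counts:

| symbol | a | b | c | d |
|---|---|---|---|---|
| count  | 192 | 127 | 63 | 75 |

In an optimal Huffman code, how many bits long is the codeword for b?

2

Repeatedly merge the two smallest:
c(63) + d(75) → 138
b(127) + 138 → 265
a(192) + 265 → 457
b's leaf is at depth 2, giving a 2-bit codeword.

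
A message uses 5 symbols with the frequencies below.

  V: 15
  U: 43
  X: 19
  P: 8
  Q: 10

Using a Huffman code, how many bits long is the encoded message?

Merge the two smallest weights repeatedly:
merge P(8) and Q(10): 18
merge V(15) and 18: 33
merge X(19) and 33: 52
merge U(43) and 52: 95
Total encoded bits = sum of merged weights = 18 + 33 + 52 + 95 = 198.

198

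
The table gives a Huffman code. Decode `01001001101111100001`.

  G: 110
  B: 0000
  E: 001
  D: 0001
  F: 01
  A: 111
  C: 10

Read left to right; each codeword is recognised as soon as it completes (prefix code):
  01→F | 001→E | 001→E | 10→C | 111→A | 110→G | 0001→D
Decoded message: FEECAGD

FEECAGD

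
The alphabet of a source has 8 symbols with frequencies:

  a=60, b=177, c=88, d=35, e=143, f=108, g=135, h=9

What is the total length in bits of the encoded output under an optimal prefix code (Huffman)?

2093

Build the Huffman tree bottom-up:
combine h(9), d(35) → 44
combine 44, a(60) → 104
combine c(88), 104 → 192
combine f(108), g(135) → 243
combine e(143), b(177) → 320
combine 192, 243 → 435
combine 320, 435 → 755
The encoded length is the sum of every internal node's weight: 44 + 104 + 192 + 243 + 320 + 435 + 755 = 2093 bits.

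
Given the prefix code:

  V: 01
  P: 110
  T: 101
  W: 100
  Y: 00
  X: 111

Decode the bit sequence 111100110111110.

Read left to right; each codeword is recognised as soon as it completes (prefix code):
  111→X | 100→W | 110→P | 111→X | 110→P
Decoded message: XWPXP

XWPXP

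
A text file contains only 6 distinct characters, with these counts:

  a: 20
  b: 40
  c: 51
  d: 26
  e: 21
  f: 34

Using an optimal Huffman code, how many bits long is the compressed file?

Greedily combine the two least-frequent nodes:
combine a(20), e(21) → 41
combine d(26), f(34) → 60
combine b(40), 41 → 81
combine c(51), 60 → 111
combine 81, 111 → 192
The encoded length is the sum of every internal node's weight: 41 + 60 + 81 + 111 + 192 = 485 bits.

485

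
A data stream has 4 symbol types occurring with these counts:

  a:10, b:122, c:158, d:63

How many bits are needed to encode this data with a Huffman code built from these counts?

621

Build the Huffman tree bottom-up:
combine a(10), d(63) → 73
combine 73, b(122) → 195
combine c(158), 195 → 353
Each symbol's bit-cost is frequency × depth; summing gives 621 bits (equivalently 73 + 195 + 353).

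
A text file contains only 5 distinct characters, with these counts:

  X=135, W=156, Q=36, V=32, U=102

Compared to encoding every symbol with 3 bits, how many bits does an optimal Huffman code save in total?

393

Fixed-length: 3 bits × 461 symbols = 1383 bits.
Huffman merges:
V(32) + Q(36) → 68
68 + U(102) → 170
X(135) + W(156) → 291
170 + 291 → 461
Huffman total = 68 + 170 + 291 + 461 = 990 bits.
Saving = 1383 − 990 = 393 bits.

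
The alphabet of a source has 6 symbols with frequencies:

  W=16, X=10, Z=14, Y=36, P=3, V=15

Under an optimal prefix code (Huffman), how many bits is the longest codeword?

Merge the two lowest-weight nodes at each step:
merge P(3) and X(10): 13
merge 13 and Z(14): 27
merge V(15) and W(16): 31
merge 27 and 31: 58
merge Y(36) and 58: 94
The first pair merged (P, X) ends up deepest, at depth 4.

4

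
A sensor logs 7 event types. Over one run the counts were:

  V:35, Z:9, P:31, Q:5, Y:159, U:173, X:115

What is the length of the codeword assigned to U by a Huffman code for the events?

2

Huffman merges, smallest pair first:
Q(5) + Z(9) → 14
14 + P(31) → 45
V(35) + 45 → 80
80 + X(115) → 195
Y(159) + U(173) → 332
195 + 332 → 527
The subtree containing U is merged 2 times, so code length = 2.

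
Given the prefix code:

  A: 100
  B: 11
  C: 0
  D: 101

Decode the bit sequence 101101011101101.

Read left to right; each codeword is recognised as soon as it completes (prefix code):
  101→D | 101→D | 0→C | 11→B | 101→D | 101→D
Decoded message: DDCBDD

DDCBDD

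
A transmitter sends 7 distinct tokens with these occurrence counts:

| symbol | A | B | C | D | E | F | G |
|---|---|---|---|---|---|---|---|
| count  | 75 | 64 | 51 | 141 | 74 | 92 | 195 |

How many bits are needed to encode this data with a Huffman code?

1855

Greedily combine the two least-frequent nodes:
merge C(51) and B(64): 115
merge E(74) and A(75): 149
merge F(92) and 115: 207
merge D(141) and 149: 290
merge G(195) and 207: 402
merge 290 and 402: 692
Total encoded bits = sum of merged weights = 115 + 149 + 207 + 290 + 402 + 692 = 1855.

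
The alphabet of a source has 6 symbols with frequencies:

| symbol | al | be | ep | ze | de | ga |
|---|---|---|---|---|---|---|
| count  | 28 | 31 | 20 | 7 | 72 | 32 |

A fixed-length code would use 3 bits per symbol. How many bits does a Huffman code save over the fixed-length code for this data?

Fixed-length: 3 bits × 190 symbols = 570 bits.
Huffman merges:
ze(7) + ep(20) → 27
27 + al(28) → 55
be(31) + ga(32) → 63
55 + 63 → 118
de(72) + 118 → 190
Huffman total = 27 + 55 + 63 + 118 + 190 = 453 bits.
Saving = 570 − 453 = 117 bits.

117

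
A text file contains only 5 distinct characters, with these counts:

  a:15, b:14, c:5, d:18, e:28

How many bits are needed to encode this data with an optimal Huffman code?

179

Build the Huffman tree bottom-up:
c(5) + b(14) → 19
a(15) + d(18) → 33
19 + e(28) → 47
33 + 47 → 80
The encoded length is the sum of every internal node's weight: 19 + 33 + 47 + 80 = 179 bits.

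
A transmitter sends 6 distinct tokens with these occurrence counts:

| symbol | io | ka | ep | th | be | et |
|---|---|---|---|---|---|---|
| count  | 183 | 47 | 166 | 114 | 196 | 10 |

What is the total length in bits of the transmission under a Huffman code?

1660

Build the Huffman tree bottom-up:
combine et(10), ka(47) → 57
combine 57, th(114) → 171
combine ep(166), 171 → 337
combine io(183), be(196) → 379
combine 337, 379 → 716
Total encoded bits = sum of merged weights = 57 + 171 + 337 + 379 + 716 = 1660.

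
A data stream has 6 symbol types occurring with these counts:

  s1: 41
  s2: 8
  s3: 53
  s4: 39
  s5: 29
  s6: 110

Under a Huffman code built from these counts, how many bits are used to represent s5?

4

Huffman merges, smallest pair first:
s2(8) + s5(29) → 37
37 + s4(39) → 76
s1(41) + s3(53) → 94
76 + 94 → 170
s6(110) + 170 → 280
s5's leaf is at depth 4, giving a 4-bit codeword.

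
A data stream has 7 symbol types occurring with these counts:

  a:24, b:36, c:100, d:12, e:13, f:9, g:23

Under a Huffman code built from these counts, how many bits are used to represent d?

Build the tree from the bottom:
combine f(9), d(12) → 21
combine e(13), 21 → 34
combine g(23), a(24) → 47
combine 34, b(36) → 70
combine 47, 70 → 117
combine c(100), 117 → 217
The subtree containing d is merged 5 times, so code length = 5.

5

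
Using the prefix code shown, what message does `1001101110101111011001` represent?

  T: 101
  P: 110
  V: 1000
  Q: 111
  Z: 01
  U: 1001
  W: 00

UTPTQZU

Read left to right; each codeword is recognised as soon as it completes (prefix code):
  1001→U | 101→T | 110→P | 101→T | 111→Q | 01→Z | 1001→U
Decoded message: UTPTQZU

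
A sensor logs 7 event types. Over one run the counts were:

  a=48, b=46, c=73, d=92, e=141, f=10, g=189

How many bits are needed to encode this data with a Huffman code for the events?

1523

Greedily combine the two least-frequent nodes:
f(10) + b(46) → 56
a(48) + 56 → 104
c(73) + d(92) → 165
104 + e(141) → 245
165 + g(189) → 354
245 + 354 → 599
Each symbol's bit-cost is frequency × depth; summing gives 1523 bits (equivalently 56 + 104 + 165 + 245 + 354 + 599).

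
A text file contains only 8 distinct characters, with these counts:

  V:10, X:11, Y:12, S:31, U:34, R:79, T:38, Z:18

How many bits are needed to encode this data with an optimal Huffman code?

Build the Huffman tree bottom-up:
V(10) + X(11) → 21
Y(12) + Z(18) → 30
21 + 30 → 51
S(31) + U(34) → 65
T(38) + 51 → 89
65 + R(79) → 144
89 + 144 → 233
The encoded length is the sum of every internal node's weight: 21 + 30 + 51 + 65 + 89 + 144 + 233 = 633 bits.

633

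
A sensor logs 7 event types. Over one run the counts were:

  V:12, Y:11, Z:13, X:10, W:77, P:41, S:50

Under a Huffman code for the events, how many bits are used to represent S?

Build the tree from the bottom:
combine X(10), Y(11) → 21
combine V(12), Z(13) → 25
combine 21, 25 → 46
combine P(41), 46 → 87
combine S(50), W(77) → 127
combine 87, 127 → 214
S's leaf is at depth 2, giving a 2-bit codeword.

2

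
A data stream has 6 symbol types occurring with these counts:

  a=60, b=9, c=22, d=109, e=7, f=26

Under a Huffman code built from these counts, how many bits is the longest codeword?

5

Merge the two lowest-weight nodes at each step:
merge e(7) and b(9): 16
merge 16 and c(22): 38
merge f(26) and 38: 64
merge a(60) and 64: 124
merge d(109) and 124: 233
Maximum depth reached is 5.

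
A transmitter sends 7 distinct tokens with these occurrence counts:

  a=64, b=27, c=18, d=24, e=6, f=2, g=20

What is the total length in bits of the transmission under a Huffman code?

389

Merge the two smallest weights repeatedly:
f(2) + e(6) → 8
8 + c(18) → 26
g(20) + d(24) → 44
26 + b(27) → 53
44 + 53 → 97
a(64) + 97 → 161
The encoded length is the sum of every internal node's weight: 8 + 26 + 44 + 53 + 97 + 161 = 389 bits.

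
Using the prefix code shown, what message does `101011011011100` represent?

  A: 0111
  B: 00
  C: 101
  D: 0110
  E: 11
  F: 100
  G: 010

CDEAB

Read left to right; each codeword is recognised as soon as it completes (prefix code):
  101→C | 0110→D | 11→E | 0111→A | 00→B
Decoded message: CDEAB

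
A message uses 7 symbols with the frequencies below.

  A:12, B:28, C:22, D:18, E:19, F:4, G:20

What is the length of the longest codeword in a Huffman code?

4

Merge the two lowest-weight nodes at each step:
F(4) + A(12) → 16
16 + D(18) → 34
E(19) + G(20) → 39
C(22) + B(28) → 50
34 + 39 → 73
50 + 73 → 123
The first pair merged (F, A) ends up deepest, at depth 4.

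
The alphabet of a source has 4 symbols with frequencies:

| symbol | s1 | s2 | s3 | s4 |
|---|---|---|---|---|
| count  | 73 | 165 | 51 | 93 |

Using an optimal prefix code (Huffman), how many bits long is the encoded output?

723

Build the Huffman tree bottom-up:
combine s3(51), s1(73) → 124
combine s4(93), 124 → 217
combine s2(165), 217 → 382
The encoded length is the sum of every internal node's weight: 124 + 217 + 382 = 723 bits.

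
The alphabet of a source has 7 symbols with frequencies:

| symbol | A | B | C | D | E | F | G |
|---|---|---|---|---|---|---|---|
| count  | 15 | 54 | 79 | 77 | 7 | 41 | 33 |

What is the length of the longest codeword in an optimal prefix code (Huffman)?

4

Merge the two lowest-weight nodes at each step:
E(7) + A(15) → 22
22 + G(33) → 55
F(41) + B(54) → 95
55 + D(77) → 132
C(79) + 95 → 174
132 + 174 → 306
The rarest symbols sit at the bottom; the longest codeword is 4 bits.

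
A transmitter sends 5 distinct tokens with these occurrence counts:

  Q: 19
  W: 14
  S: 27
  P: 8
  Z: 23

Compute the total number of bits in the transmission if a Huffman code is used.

Build the Huffman tree bottom-up:
combine P(8), W(14) → 22
combine Q(19), 22 → 41
combine Z(23), S(27) → 50
combine 41, 50 → 91
Each symbol's bit-cost is frequency × depth; summing gives 204 bits (equivalently 22 + 41 + 50 + 91).

204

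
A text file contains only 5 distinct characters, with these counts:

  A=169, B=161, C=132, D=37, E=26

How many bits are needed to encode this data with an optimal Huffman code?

Merge the two smallest weights repeatedly:
combine E(26), D(37) → 63
combine 63, C(132) → 195
combine B(161), A(169) → 330
combine 195, 330 → 525
Total encoded bits = sum of merged weights = 63 + 195 + 330 + 525 = 1113.

1113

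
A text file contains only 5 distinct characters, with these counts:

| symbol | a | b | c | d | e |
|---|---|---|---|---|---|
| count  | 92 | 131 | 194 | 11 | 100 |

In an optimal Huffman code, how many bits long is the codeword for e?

Build the tree from the bottom:
d(11) + a(92) → 103
e(100) + 103 → 203
b(131) + c(194) → 325
203 + 325 → 528
e's leaf is at depth 2, giving a 2-bit codeword.

2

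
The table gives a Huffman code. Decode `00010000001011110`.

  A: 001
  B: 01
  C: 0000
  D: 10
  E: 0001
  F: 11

Read left to right; each codeword is recognised as soon as it completes (prefix code):
  0001→E | 0000→C | 001→A | 01→B | 11→F | 10→D
Decoded message: ECABFD

ECABFD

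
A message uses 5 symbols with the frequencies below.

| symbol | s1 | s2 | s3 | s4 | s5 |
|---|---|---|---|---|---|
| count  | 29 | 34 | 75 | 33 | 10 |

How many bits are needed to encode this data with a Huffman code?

Greedily combine the two least-frequent nodes:
merge s5(10) and s1(29): 39
merge s4(33) and s2(34): 67
merge 39 and 67: 106
merge s3(75) and 106: 181
Each symbol's bit-cost is frequency × depth; summing gives 393 bits (equivalently 39 + 67 + 106 + 181).

393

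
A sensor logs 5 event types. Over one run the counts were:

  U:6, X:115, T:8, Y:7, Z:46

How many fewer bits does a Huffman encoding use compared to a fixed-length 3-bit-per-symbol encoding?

263

Fixed-length: 3 bits × 182 symbols = 546 bits.
Huffman merges:
merge U(6) and Y(7): 13
merge T(8) and 13: 21
merge 21 and Z(46): 67
merge 67 and X(115): 182
Huffman total = 13 + 21 + 67 + 182 = 283 bits.
Saving = 546 − 283 = 263 bits.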